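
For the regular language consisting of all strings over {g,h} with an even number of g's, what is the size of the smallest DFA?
By Myhill–Nerode, count the distinguishable equivalence classes: two classes — parity of the count of g's.
2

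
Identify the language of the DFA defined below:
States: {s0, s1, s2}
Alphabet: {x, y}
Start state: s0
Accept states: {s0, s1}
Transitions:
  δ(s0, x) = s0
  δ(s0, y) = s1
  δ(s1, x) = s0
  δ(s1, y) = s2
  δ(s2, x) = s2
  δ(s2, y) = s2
Testing a few strings:
  'yyxy' → reject
  'xxyy' → reject
  'y' → accept
  'x' → accept
State roles: s0=last symbol not y (ok); s1=last symbol y (ok); s2=saw yy (dead)
All strings over {x,y} with no two consecutive y's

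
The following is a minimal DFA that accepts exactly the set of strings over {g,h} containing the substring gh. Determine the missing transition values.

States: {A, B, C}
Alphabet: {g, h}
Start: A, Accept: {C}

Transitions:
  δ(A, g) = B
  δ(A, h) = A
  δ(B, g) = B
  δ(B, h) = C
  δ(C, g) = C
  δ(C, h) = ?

From the language and accept set, identify what each state tracks — A: no g seen yet; B: seen a g, waiting for h; C: substring gh seen.
Each missing δ(q, a) is the state matching the new tracked value after reading a.
δ(C, h) = C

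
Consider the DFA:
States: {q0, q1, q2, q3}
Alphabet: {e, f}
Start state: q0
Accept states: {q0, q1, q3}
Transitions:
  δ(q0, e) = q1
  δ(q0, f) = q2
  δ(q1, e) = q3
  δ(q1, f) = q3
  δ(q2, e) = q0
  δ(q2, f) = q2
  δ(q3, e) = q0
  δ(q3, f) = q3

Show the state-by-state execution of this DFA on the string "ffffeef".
read 'f': q0 → q2
  read 'f': q2 → q2
  read 'f': q2 → q2
  read 'f': q2 → q2
  read 'e': q2 → q0
  read 'e': q0 → q1
  read 'f': q1 → q3
q0 -> q2 -> q2 -> q2 -> q2 -> q0 -> q1 -> q3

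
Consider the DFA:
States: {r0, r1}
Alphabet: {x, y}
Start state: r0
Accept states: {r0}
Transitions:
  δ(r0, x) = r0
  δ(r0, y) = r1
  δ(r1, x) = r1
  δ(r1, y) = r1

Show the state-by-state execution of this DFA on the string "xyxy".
read 'x': r0 → r0
  read 'y': r0 → r1
  read 'x': r1 → r1
  read 'y': r1 → r1
r0 -> r0 -> r1 -> r1 -> r1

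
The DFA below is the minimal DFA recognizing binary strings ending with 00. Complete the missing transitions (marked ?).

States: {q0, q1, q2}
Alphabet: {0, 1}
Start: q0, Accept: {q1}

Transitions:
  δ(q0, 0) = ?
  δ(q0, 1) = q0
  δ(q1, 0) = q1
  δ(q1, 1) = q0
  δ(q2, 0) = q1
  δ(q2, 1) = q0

From the language and accept set, identify what each state tracks — q0: last symbol not 0; q1: two trailing 0's; q2: one trailing 0.
Each missing δ(q, a) is the state matching the new tracked value after reading a.
δ(q0, 0) = q2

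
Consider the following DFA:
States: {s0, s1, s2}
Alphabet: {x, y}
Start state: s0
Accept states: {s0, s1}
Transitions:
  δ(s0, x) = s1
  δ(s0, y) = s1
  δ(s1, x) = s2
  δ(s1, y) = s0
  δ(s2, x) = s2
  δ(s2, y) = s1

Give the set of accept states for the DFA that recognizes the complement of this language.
Complement accept states = All states \ Original accept states
= {s0, s1, s2} \ {s0, s1}
{s2}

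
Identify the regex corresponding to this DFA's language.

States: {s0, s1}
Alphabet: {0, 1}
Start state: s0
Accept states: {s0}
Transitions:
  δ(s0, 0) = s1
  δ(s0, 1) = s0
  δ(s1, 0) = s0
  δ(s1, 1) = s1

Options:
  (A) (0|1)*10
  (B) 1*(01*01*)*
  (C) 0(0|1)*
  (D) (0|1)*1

Check each option against the DFA on short strings; one disagreement eliminates an option:
  (A) (0|1)*10: on ε the DFA stays in s0 and accepts (s0 ∈ Accept), but the regex does not match it → eliminate
  (B) 1*(01*01*)*: agrees with the DFA on every string of length ≤ 6
  (C) 0(0|1)*: on ε the DFA stays in s0 and accepts (s0 ∈ Accept), but the regex does not match it → eliminate
  (D) (0|1)*1: on ε the DFA stays in s0 and accepts (s0 ∈ Accept), but the regex does not match it → eliminate
Only (B) is consistent with the DFA.
(B) 1*(01*01*)*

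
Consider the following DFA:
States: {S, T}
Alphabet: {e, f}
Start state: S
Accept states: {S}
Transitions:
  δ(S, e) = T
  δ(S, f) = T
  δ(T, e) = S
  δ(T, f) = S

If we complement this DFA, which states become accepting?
Complement accept states = All states \ Original accept states
= {S, T} \ {S}
{T}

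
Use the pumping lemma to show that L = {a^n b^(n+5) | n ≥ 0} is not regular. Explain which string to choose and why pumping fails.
Assume L is regular with pumping length p. Idea: pumping the a-block breaks the fixed offset of 5.
Choose s = a^p b^(p+5) ∈ L. By the pumping lemma, s = xyz with |xy| ≤ p, |y| > 0, so y = a^k with k ≥ 1. Then xy²z = a^(p+k) b^(p+5). For this to be in L we would need p+5 = (p+k)+5, i.e. k = 0, contradicting k ≥ 1. So xy²z ∉ L.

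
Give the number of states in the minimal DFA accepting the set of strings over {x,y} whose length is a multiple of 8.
By Myhill–Nerode, count the distinguishable equivalence classes: 8 classes — one per residue of the length mod 8; class i is distinguished from class j by any string of length (8 − i) mod 8.
8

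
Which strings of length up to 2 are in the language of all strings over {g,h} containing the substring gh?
gh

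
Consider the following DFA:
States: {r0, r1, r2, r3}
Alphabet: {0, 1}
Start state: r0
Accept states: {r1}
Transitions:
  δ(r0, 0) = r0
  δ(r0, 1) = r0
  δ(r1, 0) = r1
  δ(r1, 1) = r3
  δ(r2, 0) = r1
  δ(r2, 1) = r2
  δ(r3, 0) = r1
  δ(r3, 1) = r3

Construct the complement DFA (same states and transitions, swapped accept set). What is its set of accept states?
Complement accept states = All states \ Original accept states
= {r0, r1, r2, r3} \ {r1}
{r0, r2, r3}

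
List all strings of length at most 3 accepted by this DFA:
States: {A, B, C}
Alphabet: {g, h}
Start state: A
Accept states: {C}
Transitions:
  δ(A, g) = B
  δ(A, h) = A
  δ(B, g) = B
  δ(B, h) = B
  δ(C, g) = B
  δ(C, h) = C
None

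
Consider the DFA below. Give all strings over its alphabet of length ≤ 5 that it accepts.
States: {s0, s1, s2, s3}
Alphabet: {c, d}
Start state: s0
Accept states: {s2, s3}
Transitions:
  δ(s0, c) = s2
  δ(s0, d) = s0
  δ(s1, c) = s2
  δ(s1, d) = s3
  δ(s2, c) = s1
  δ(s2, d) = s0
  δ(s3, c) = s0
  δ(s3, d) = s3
c, dc, ccc, ccd, cdc, ddc, ccdd, cddc, dccc, dccd, dcdc, dddc, ccccc, ccccd, cccdc, ccdcc, ccddd, cdccc, cdccd, cdcdc, cdddc, dccdd, dcddc, ddccc, ddccd, ddcdc, ddddc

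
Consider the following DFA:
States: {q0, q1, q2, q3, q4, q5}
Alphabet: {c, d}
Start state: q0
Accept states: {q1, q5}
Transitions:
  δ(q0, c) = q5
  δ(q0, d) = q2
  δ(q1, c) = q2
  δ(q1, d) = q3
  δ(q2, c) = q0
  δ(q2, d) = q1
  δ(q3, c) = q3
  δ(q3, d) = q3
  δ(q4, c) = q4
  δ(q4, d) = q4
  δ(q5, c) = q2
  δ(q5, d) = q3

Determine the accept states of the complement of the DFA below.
Complement accept states = All states \ Original accept states
= {q0, q1, q2, q3, q4, q5} \ {q1, q5}
{q0, q2, q3, q4}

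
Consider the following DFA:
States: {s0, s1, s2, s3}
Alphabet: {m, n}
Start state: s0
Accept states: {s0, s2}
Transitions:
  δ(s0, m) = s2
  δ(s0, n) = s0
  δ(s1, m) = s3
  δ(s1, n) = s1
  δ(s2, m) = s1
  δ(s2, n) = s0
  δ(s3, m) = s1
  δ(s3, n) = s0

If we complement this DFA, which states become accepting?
Complement accept states = All states \ Original accept states
= {s0, s1, s2, s3} \ {s0, s2}
{s1, s3}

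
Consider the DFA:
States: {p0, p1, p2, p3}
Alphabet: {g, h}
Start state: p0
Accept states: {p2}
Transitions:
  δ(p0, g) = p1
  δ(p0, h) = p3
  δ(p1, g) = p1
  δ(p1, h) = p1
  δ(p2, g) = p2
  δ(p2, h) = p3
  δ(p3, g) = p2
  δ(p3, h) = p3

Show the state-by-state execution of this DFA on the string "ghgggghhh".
read 'g': p0 → p1
  read 'h': p1 → p1
  read 'g': p1 → p1
  read 'g': p1 → p1
  read 'g': p1 → p1
  read 'g': p1 → p1
  read 'h': p1 → p1
  read 'h': p1 → p1
  read 'h': p1 → p1
p0 -> p1 -> p1 -> p1 -> p1 -> p1 -> p1 -> p1 -> p1 -> p1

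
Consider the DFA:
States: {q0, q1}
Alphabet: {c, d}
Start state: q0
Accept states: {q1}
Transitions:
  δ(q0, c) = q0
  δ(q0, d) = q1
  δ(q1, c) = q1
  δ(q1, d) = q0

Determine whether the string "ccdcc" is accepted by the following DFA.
Processing string "ccdcc":
  q0 --c--> q0
  q0 --c--> q0
  q0 --d--> q1
  q1 --c--> q1
  q1 --c--> q1
Final state: q1
Accept states: {q1}
Yes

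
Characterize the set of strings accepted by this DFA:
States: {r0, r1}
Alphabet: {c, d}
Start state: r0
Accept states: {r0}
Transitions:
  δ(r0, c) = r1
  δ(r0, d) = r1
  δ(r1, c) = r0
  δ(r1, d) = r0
Testing a few strings:
  'dd' → accept
  'c' → reject
  'dcd' → reject
  'cd' → accept
State roles: r0=even length so far; r1=odd length so far
All strings over {c,d} of even length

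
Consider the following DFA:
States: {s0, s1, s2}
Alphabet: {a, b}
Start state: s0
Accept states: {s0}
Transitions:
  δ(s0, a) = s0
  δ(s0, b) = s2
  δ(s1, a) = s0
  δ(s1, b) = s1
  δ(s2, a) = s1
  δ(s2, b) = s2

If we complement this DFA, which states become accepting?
Complement accept states = All states \ Original accept states
= {s0, s1, s2} \ {s0}
{s1, s2}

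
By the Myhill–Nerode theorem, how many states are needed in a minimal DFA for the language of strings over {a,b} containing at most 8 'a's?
By Myhill–Nerode, count the distinguishable equivalence classes: 10 classes — having seen 0, 1, …, 8, or >8 copies of 'a'; counts 0 through 8 are accepting and >8 is dead.
10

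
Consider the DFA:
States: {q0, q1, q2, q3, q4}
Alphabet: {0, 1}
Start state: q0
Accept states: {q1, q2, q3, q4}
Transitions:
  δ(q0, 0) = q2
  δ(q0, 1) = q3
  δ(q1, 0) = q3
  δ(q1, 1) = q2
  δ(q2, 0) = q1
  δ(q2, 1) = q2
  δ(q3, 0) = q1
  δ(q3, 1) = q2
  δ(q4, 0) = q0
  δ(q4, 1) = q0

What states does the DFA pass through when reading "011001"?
read '0': q0 → q2
  read '1': q2 → q2
  read '1': q2 → q2
  read '0': q2 → q1
  read '0': q1 → q3
  read '1': q3 → q2
q0 -> q2 -> q2 -> q2 -> q1 -> q3 -> q2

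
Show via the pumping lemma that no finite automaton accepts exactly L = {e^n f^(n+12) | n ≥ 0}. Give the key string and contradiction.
Assume L is regular with pumping length p. Idea: pumping the e-block breaks the fixed offset of 12.
Choose s = e^p f^(p+12) ∈ L. By the pumping lemma, s = xyz with |xy| ≤ p, |y| > 0, so y = e^k with k ≥ 1. Then xy²z = e^(p+k) f^(p+12). For this to be in L we would need p+12 = (p+k)+12, i.e. k = 0, contradicting k ≥ 1. So xy²z ∉ L.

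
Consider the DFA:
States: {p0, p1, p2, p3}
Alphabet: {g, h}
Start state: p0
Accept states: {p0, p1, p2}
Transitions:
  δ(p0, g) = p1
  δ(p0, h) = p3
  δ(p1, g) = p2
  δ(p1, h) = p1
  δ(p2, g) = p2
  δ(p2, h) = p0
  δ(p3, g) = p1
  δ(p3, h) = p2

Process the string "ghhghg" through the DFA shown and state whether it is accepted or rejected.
Processing string "ghhghg":
  p0 --g--> p1
  p1 --h--> p1
  p1 --h--> p1
  p1 --g--> p2
  p2 --h--> p0
  p0 --g--> p1
Final state: p1
Accept states: {p0, p1, p2}
Yes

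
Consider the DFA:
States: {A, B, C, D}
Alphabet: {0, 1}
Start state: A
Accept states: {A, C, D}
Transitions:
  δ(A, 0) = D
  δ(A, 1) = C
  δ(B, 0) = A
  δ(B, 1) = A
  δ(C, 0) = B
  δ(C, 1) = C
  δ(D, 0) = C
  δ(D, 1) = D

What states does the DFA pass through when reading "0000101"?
read '0': A → D
  read '0': D → C
  read '0': C → B
  read '0': B → A
  read '1': A → C
  read '0': C → B
  read '1': B → A
A -> D -> C -> B -> A -> C -> B -> A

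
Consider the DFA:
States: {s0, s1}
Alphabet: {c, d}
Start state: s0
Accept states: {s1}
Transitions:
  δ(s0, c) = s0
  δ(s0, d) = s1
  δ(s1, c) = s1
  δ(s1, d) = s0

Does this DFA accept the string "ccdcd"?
Processing string "ccdcd":
  s0 --c--> s0
  s0 --c--> s0
  s0 --d--> s1
  s1 --c--> s1
  s1 --d--> s0
Final state: s0
Accept states: {s1}
No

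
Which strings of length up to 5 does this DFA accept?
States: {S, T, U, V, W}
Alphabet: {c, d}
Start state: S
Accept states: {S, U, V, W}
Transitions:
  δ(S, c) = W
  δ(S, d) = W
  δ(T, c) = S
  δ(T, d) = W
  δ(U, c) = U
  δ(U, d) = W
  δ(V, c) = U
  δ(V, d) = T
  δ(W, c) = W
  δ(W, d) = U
ε, c, d, cc, cd, dc, dd, ccc, ccd, cdc, cdd, dcc, dcd, ddc, ddd, cccc, cccd, ccdc, ccdd, cdcc, cdcd, cddc, cddd, dccc, dccd, dcdc, dcdd, ddcc, ddcd, dddc, dddd, ccccc, ccccd, cccdc, cccdd, ccdcc, ccdcd, ccddc, ccddd, cdccc, cdccd, cdcdc, cdcdd, cddcc, cddcd, cdddc, cdddd, dcccc, dcccd, dccdc, dccdd, dcdcc, dcdcd, dcddc, dcddd, ddccc, ddccd, ddcdc, ddcdd, dddcc, dddcd, ddddc, ddddd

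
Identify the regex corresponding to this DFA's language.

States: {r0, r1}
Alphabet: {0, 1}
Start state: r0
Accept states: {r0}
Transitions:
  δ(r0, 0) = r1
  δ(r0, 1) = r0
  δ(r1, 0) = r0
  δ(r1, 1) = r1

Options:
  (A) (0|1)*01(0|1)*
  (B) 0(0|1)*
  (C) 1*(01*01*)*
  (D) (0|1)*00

Check each option against the DFA on short strings; one disagreement eliminates an option:
  (A) (0|1)*01(0|1)*: on ε the DFA stays in r0 and accepts (r0 ∈ Accept), but the regex does not match it → eliminate
  (B) 0(0|1)*: on ε the DFA stays in r0 and accepts (r0 ∈ Accept), but the regex does not match it → eliminate
  (C) 1*(01*01*)*: agrees with the DFA on every string of length ≤ 6
  (D) (0|1)*00: on ε the DFA stays in r0 and accepts (r0 ∈ Accept), but the regex does not match it → eliminate
Only (C) is consistent with the DFA.
(C) 1*(01*01*)*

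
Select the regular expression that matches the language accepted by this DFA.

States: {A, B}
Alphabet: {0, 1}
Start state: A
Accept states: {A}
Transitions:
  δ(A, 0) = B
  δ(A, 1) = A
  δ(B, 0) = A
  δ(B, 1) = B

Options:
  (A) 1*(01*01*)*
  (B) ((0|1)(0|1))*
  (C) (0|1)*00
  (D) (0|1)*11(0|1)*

Check each option against the DFA on short strings; one disagreement eliminates an option:
  (A) 1*(01*01*)*: agrees with the DFA on every string of length ≤ 6
  (B) ((0|1)(0|1))*: on '1' the DFA goes A → A and accepts (A ∈ Accept), but the regex does not match it → eliminate
  (C) (0|1)*00: on ε the DFA stays in A and accepts (A ∈ Accept), but the regex does not match it → eliminate
  (D) (0|1)*11(0|1)*: on ε the DFA stays in A and accepts (A ∈ Accept), but the regex does not match it → eliminate
Only (A) is consistent with the DFA.
(A) 1*(01*01*)*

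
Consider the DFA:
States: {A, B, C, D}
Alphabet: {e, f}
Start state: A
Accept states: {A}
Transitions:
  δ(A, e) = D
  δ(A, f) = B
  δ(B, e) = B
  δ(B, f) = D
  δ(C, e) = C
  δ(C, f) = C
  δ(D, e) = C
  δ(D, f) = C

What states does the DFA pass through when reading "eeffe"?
read 'e': A → D
  read 'e': D → C
  read 'f': C → C
  read 'f': C → C
  read 'e': C → C
A -> D -> C -> C -> C -> C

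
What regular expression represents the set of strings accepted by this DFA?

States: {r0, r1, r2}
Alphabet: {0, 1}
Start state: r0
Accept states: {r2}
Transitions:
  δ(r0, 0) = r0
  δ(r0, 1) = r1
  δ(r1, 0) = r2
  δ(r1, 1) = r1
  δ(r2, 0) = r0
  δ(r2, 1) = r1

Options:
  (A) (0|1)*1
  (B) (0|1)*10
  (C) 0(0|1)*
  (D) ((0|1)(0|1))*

Check each option against the DFA on short strings; one disagreement eliminates an option:
  (A) (0|1)*1: on '1' the DFA goes r0 → r1 and rejects (r1 ∉ Accept), but the regex matches it → eliminate
  (B) (0|1)*10: agrees with the DFA on every string of length ≤ 6
  (C) 0(0|1)*: on '0' the DFA goes r0 → r0 and rejects (r0 ∉ Accept), but the regex matches it → eliminate
  (D) ((0|1)(0|1))*: on ε the DFA stays in r0 and rejects (r0 ∉ Accept), but the regex matches it → eliminate
Only (B) is consistent with the DFA.
(B) (0|1)*10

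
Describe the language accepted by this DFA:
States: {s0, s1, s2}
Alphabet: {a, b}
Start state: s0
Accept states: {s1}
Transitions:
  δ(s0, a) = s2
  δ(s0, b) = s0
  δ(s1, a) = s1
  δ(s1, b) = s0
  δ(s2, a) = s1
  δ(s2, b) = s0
Testing a few strings:
  'aaa' → accept
  'abb' → reject
  'a' → reject
  'ab' → reject
State roles: s0=last symbol not a; s1=two trailing a's; s2=one trailing a
All strings over {a,b} ending with aa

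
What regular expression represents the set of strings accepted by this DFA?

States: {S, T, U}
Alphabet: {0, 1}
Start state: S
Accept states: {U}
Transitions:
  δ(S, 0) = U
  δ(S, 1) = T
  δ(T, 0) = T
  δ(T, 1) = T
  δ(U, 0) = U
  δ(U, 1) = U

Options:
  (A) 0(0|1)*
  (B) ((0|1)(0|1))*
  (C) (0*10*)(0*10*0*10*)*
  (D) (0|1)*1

Check each option against the DFA on short strings; one disagreement eliminates an option:
  (A) 0(0|1)*: agrees with the DFA on every string of length ≤ 6
  (B) ((0|1)(0|1))*: on ε the DFA stays in S and rejects (S ∉ Accept), but the regex matches it → eliminate
  (C) (0*10*)(0*10*0*10*)*: on '0' the DFA goes S → U and accepts (U ∈ Accept), but the regex does not match it → eliminate
  (D) (0|1)*1: on '0' the DFA goes S → U and accepts (U ∈ Accept), but the regex does not match it → eliminate
Only (A) is consistent with the DFA.
(A) 0(0|1)*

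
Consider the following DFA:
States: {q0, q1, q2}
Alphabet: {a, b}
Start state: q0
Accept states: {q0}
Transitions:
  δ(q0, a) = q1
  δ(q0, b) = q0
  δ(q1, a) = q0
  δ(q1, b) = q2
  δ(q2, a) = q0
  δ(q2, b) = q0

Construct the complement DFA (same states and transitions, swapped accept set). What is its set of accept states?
Complement accept states = All states \ Original accept states
= {q0, q1, q2} \ {q0}
{q1, q2}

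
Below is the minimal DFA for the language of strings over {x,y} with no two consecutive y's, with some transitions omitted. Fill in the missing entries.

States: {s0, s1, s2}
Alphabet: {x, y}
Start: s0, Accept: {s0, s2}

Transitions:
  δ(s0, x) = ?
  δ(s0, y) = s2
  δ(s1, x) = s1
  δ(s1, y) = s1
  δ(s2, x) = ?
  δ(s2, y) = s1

From the language and accept set, identify what each state tracks — s0: last symbol not y (ok); s1: saw yy (dead); s2: last symbol y (ok).
Each missing δ(q, a) is the state matching the new tracked value after reading a.
δ(s0, x) = s0; δ(s2, x) = s0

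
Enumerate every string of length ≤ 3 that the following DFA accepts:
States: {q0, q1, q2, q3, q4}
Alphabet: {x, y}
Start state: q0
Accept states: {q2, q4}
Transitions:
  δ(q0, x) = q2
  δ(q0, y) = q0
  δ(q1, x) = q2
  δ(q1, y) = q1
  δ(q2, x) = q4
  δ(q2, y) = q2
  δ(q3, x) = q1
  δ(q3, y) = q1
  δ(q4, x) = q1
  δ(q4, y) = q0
x, xx, xy, yx, xyx, xyy, yxx, yxy, yyx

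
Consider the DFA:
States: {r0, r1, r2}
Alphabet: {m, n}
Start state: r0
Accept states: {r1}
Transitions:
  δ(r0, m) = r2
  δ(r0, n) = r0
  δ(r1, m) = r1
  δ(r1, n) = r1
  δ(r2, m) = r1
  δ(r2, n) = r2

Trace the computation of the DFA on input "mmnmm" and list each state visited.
read 'm': r0 → r2
  read 'm': r2 → r1
  read 'n': r1 → r1
  read 'm': r1 → r1
  read 'm': r1 → r1
r0 -> r2 -> r1 -> r1 -> r1 -> r1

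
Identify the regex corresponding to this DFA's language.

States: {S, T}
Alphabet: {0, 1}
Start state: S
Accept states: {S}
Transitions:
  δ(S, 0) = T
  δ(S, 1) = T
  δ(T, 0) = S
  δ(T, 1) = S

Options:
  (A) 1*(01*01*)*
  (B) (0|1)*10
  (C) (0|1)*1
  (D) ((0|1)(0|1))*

Check each option against the DFA on short strings; one disagreement eliminates an option:
  (A) 1*(01*01*)*: on '1' the DFA goes S → T and rejects (T ∉ Accept), but the regex matches it → eliminate
  (B) (0|1)*10: on ε the DFA stays in S and accepts (S ∈ Accept), but the regex does not match it → eliminate
  (C) (0|1)*1: on ε the DFA stays in S and accepts (S ∈ Accept), but the regex does not match it → eliminate
  (D) ((0|1)(0|1))*: agrees with the DFA on every string of length ≤ 6
Only (D) is consistent with the DFA.
(D) ((0|1)(0|1))*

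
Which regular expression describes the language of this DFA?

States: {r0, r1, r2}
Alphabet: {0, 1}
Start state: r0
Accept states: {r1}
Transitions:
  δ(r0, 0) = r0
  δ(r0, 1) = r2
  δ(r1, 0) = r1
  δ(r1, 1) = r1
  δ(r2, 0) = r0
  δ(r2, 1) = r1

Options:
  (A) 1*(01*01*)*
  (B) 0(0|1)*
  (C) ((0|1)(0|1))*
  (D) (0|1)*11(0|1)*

Check each option against the DFA on short strings; one disagreement eliminates an option:
  (A) 1*(01*01*)*: on ε the DFA stays in r0 and rejects (r0 ∉ Accept), but the regex matches it → eliminate
  (B) 0(0|1)*: on '0' the DFA goes r0 → r0 and rejects (r0 ∉ Accept), but the regex matches it → eliminate
  (C) ((0|1)(0|1))*: on ε the DFA stays in r0 and rejects (r0 ∉ Accept), but the regex matches it → eliminate
  (D) (0|1)*11(0|1)*: agrees with the DFA on every string of length ≤ 6
Only (D) is consistent with the DFA.
(D) (0|1)*11(0|1)*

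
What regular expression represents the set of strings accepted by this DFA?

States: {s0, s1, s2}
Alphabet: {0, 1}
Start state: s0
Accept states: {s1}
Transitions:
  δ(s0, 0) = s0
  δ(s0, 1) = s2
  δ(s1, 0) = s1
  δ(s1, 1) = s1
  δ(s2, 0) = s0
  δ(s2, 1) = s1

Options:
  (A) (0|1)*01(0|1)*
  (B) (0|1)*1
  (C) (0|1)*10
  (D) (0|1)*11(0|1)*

Check each option against the DFA on short strings; one disagreement eliminates an option:
  (A) (0|1)*01(0|1)*: on '01' the DFA goes s0 → s0 → s2 and rejects (s2 ∉ Accept), but the regex matches it → eliminate
  (B) (0|1)*1: on '1' the DFA goes s0 → s2 and rejects (s2 ∉ Accept), but the regex matches it → eliminate
  (C) (0|1)*10: on '10' the DFA goes s0 → s2 → s0 and rejects (s0 ∉ Accept), but the regex matches it → eliminate
  (D) (0|1)*11(0|1)*: agrees with the DFA on every string of length ≤ 6
Only (D) is consistent with the DFA.
(D) (0|1)*11(0|1)*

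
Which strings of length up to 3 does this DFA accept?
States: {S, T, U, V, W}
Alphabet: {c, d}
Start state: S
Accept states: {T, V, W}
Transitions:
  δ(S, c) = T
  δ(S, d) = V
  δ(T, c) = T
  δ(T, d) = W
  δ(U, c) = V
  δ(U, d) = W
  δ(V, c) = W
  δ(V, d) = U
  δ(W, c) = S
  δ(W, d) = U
c, d, cc, cd, dc, ccc, ccd, ddc, ddd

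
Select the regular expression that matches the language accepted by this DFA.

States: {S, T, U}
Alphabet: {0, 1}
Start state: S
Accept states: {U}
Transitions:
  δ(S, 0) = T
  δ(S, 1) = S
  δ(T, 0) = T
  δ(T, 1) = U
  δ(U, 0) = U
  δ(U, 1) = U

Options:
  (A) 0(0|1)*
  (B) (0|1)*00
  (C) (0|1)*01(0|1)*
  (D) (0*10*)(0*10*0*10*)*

Check each option against the DFA on short strings; one disagreement eliminates an option:
  (A) 0(0|1)*: on '0' the DFA goes S → T and rejects (T ∉ Accept), but the regex matches it → eliminate
  (B) (0|1)*00: on '00' the DFA goes S → T → T and rejects (T ∉ Accept), but the regex matches it → eliminate
  (C) (0|1)*01(0|1)*: agrees with the DFA on every string of length ≤ 6
  (D) (0*10*)(0*10*0*10*)*: on '1' the DFA goes S → S and rejects (S ∉ Accept), but the regex matches it → eliminate
Only (C) is consistent with the DFA.
(C) (0|1)*01(0|1)*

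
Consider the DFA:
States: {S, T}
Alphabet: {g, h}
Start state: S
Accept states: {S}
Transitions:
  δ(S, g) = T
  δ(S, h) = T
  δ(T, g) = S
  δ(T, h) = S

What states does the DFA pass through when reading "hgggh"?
read 'h': S → T
  read 'g': T → S
  read 'g': S → T
  read 'g': T → S
  read 'h': S → T
S -> T -> S -> T -> S -> T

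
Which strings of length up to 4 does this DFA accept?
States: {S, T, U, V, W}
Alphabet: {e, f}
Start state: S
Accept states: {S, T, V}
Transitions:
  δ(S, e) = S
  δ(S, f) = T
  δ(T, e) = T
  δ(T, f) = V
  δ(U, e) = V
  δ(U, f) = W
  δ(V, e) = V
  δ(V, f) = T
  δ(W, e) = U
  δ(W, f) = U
ε, e, f, ee, ef, fe, ff, eee, eef, efe, eff, fee, fef, ffe, fff, eeee, eeef, eefe, eeff, efee, efef, effe, efff, feee, feef, fefe, feff, ffee, ffef, fffe, ffff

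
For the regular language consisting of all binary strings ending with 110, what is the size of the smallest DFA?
By Myhill–Nerode, count the distinguishable equivalence classes: 4 classes — one per longest suffix of the input that is a prefix of '110' (lengths 0 through 3); only the length-3 class is accepting.
4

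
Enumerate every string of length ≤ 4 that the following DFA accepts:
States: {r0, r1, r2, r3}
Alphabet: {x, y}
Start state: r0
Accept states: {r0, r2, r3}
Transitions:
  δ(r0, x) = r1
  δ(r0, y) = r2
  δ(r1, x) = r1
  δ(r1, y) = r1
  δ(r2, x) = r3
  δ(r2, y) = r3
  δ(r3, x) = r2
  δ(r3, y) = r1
ε, y, yx, yy, yxx, yyx, yxxx, yxxy, yyxx, yyxy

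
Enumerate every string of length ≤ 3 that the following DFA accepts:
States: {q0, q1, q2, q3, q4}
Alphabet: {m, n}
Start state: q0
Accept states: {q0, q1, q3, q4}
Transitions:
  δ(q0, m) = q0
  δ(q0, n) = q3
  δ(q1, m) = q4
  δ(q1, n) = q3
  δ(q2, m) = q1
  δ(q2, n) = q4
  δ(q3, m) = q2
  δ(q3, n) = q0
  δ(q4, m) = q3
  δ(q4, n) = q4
ε, m, n, mm, mn, nn, mmm, mmn, mnn, nmm, nmn, nnm, nnn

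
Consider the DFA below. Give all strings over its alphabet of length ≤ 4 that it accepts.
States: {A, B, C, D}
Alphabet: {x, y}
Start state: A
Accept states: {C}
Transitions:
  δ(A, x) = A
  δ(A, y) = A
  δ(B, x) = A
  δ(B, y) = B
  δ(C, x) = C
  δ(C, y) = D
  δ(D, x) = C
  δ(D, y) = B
None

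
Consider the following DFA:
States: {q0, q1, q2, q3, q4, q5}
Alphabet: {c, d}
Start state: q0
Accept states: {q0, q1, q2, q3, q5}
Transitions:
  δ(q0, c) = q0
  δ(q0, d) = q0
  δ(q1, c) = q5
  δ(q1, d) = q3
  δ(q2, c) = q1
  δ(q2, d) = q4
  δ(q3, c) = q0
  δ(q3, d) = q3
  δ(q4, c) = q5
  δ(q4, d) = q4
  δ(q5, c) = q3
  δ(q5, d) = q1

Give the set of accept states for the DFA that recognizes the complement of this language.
Complement accept states = All states \ Original accept states
= {q0, q1, q2, q3, q4, q5} \ {q0, q1, q2, q3, q5}
{q4}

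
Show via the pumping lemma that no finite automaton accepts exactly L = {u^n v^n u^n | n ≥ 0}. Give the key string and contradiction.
Assume L is regular with pumping length p. Idea: pumping the first u-block unbalances it against the other two.
Choose s = u^p v^p u^p ∈ L (|s| = 3p ≥ p). By the pumping lemma, s = xyz with |xy| ≤ p, |y| > 0, so y = u^k with k ≥ 1, inside the first u-block. Then xy²z = u^(p+k) v^p u^p. The first block has length p+k ≠ p, so the three block lengths are no longer equal and xy²z ∉ L.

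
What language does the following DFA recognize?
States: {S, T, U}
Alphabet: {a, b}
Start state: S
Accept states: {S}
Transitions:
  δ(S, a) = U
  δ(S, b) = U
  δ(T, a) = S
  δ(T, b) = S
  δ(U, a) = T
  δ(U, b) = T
Testing a few strings:
  'ab' → reject
  'b' → reject
  'ba' → reject
  'bbbb' → reject
State roles: S=length ≡ 0 (mod 3); T=length ≡ 2 (mod 3); U=length ≡ 1 (mod 3)
All strings over {a,b} whose length is a multiple of 3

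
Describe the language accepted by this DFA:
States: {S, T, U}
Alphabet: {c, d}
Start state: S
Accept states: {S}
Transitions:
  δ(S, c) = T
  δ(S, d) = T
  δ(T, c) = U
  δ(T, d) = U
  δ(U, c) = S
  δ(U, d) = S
Testing a few strings:
  'dc' → reject
  'ccd' → accept
  'c' → reject
  'd' → reject
State roles: S=length ≡ 0 (mod 3); T=length ≡ 1 (mod 3); U=length ≡ 2 (mod 3)
All strings over {c,d} whose length is a multiple of 3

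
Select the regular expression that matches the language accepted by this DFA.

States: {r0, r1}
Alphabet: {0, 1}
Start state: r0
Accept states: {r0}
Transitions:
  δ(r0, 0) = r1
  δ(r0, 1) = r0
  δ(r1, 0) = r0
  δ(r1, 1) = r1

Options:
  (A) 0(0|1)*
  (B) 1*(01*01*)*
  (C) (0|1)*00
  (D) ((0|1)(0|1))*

Check each option against the DFA on short strings; one disagreement eliminates an option:
  (A) 0(0|1)*: on ε the DFA stays in r0 and accepts (r0 ∈ Accept), but the regex does not match it → eliminate
  (B) 1*(01*01*)*: agrees with the DFA on every string of length ≤ 6
  (C) (0|1)*00: on ε the DFA stays in r0 and accepts (r0 ∈ Accept), but the regex does not match it → eliminate
  (D) ((0|1)(0|1))*: on '1' the DFA goes r0 → r0 and accepts (r0 ∈ Accept), but the regex does not match it → eliminate
Only (B) is consistent with the DFA.
(B) 1*(01*01*)*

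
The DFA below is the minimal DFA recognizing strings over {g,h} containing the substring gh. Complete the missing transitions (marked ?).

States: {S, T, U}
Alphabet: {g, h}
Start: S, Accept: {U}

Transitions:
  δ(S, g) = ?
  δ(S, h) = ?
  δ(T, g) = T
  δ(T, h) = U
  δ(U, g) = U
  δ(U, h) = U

From the language and accept set, identify what each state tracks — S: no g seen yet; T: seen a g, waiting for h; U: substring gh seen.
Each missing δ(q, a) is the state matching the new tracked value after reading a.
δ(S, g) = T; δ(S, h) = S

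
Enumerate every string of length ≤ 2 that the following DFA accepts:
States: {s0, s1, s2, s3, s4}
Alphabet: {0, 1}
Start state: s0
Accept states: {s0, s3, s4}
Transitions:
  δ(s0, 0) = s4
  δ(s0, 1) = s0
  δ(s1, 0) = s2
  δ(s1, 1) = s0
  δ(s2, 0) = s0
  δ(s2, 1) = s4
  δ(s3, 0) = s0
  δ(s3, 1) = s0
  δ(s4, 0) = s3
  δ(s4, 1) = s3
ε, 0, 1, 00, 01, 10, 11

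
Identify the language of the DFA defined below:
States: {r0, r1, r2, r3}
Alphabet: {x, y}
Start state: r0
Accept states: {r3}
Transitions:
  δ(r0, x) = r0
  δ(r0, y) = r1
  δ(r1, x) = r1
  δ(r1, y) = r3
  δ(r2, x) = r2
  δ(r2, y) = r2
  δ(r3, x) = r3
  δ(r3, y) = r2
Testing a few strings:
  'y' → reject
  'yy' → accept
  'xyyx' → accept
  'xxxy' → reject
State roles: r0=zero y's; r1=one y; r2=≥ three y's (dead); r3=two y's
All strings over {x,y} containing exactly two y's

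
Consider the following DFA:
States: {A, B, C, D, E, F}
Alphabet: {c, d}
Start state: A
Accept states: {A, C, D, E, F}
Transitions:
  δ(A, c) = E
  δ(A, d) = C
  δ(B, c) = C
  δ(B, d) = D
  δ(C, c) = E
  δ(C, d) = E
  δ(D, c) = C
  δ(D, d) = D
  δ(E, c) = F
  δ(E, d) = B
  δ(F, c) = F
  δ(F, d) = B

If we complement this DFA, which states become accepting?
Complement accept states = All states \ Original accept states
= {A, B, C, D, E, F} \ {A, C, D, E, F}
{B}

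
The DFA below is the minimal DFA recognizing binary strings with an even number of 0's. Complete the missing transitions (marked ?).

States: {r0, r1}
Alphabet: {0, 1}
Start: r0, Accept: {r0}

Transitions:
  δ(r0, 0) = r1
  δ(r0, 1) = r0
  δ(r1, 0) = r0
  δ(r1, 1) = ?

From the language and accept set, identify what each state tracks — r0: even number of 0's so far; r1: odd number of 0's so far.
Each missing δ(q, a) is the state matching the new tracked value after reading a.
δ(r1, 1) = r1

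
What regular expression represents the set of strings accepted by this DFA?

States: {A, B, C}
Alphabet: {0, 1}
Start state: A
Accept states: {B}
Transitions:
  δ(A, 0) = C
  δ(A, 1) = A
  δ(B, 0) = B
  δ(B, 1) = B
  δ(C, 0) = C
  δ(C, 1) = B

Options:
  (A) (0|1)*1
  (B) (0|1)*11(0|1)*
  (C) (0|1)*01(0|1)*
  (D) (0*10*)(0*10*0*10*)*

Check each option against the DFA on short strings; one disagreement eliminates an option:
  (A) (0|1)*1: on '1' the DFA goes A → A and rejects (A ∉ Accept), but the regex matches it → eliminate
  (B) (0|1)*11(0|1)*: on '01' the DFA goes A → C → B and accepts (B ∈ Accept), but the regex does not match it → eliminate
  (C) (0|1)*01(0|1)*: agrees with the DFA on every string of length ≤ 6
  (D) (0*10*)(0*10*0*10*)*: on '1' the DFA goes A → A and rejects (A ∉ Accept), but the regex matches it → eliminate
Only (C) is consistent with the DFA.
(C) (0|1)*01(0|1)*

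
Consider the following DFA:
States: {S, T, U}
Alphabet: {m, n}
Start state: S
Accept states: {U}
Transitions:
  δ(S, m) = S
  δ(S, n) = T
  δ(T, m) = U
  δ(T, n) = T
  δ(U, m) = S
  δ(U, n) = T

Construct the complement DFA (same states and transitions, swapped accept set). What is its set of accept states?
Complement accept states = All states \ Original accept states
= {S, T, U} \ {U}
{S, T}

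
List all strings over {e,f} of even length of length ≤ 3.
ε, ee, ef, fe, ff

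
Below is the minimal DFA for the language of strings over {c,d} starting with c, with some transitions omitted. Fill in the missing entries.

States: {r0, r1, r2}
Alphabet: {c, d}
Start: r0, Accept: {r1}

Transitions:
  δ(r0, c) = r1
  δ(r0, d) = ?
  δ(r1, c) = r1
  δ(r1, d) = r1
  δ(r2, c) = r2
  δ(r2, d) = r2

From the language and accept set, identify what each state tracks — r0: no input read; r1: started with c; r2: started with d (dead).
Each missing δ(q, a) is the state matching the new tracked value after reading a.
δ(r0, d) = r2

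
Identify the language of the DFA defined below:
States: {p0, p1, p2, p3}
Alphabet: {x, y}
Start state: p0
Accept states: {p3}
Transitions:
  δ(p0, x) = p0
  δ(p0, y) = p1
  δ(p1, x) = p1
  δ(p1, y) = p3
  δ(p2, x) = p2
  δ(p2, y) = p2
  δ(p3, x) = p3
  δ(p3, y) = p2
Testing a few strings:
  'xyyy' → reject
  'yxy' → accept
  'xxyy' → accept
  'yx' → reject
State roles: p0=zero y's; p1=one y; p2=≥ three y's (dead); p3=two y's
All strings over {x,y} containing exactly two y's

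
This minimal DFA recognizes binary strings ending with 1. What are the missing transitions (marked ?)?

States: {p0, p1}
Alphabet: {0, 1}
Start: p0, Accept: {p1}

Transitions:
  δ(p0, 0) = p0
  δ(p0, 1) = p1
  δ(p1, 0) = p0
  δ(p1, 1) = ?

From the language and accept set, identify what each state tracks — p0: last symbol not 1; p1: last symbol is 1.
Each missing δ(q, a) is the state matching the new tracked value after reading a.
δ(p1, 1) = p1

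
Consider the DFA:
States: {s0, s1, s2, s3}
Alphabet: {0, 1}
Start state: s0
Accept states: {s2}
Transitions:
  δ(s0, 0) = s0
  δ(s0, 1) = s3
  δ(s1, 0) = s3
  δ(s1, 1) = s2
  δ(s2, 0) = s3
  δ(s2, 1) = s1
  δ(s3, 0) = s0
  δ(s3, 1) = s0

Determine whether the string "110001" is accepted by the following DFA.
Processing string "110001":
  s0 --1--> s3
  s3 --1--> s0
  s0 --0--> s0
  s0 --0--> s0
  s0 --0--> s0
  s0 --1--> s3
Final state: s3
Accept states: {s2}
No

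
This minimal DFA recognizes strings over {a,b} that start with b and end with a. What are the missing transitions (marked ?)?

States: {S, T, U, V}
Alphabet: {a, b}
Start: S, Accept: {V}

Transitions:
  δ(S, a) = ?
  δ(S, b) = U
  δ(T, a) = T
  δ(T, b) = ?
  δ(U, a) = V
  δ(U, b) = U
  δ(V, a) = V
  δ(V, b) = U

From the language and accept set, identify what each state tracks — S: no input read; T: started with a (dead); U: started with b, last symbol b; V: started with b, last symbol a.
Each missing δ(q, a) is the state matching the new tracked value after reading a.
δ(S, a) = T; δ(T, b) = T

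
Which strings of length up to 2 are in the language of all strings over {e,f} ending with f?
f, ef, ff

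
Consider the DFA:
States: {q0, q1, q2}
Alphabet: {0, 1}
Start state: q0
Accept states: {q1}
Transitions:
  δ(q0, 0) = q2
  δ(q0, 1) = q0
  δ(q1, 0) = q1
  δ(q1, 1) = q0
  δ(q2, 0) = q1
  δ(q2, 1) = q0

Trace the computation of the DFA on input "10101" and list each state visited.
read '1': q0 → q0
  read '0': q0 → q2
  read '1': q2 → q0
  read '0': q0 → q2
  read '1': q2 → q0
q0 -> q0 -> q2 -> q0 -> q2 -> q0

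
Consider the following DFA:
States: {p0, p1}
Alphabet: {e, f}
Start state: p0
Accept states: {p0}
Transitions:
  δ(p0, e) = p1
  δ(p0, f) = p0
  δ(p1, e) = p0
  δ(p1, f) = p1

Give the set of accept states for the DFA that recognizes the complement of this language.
Complement accept states = All states \ Original accept states
= {p0, p1} \ {p0}
{p1}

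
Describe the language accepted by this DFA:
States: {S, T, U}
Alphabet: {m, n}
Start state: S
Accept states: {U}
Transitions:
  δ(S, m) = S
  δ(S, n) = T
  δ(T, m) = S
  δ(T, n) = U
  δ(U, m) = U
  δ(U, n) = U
Testing a few strings:
  'mnmm' → reject
  'mnn' → accept
  'nnm' → accept
  'm' → reject
State roles: S=no progress toward nn; T=one trailing n; U=substring nn seen
All strings over {m,n} containing the substring nn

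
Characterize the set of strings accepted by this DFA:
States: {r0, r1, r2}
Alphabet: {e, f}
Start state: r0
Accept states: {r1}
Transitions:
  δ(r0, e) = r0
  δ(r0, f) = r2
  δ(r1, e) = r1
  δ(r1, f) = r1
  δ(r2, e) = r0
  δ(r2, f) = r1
Testing a few strings:
  'efe' → reject
  'effe' → accept
  'ef' → reject
  'f' → reject
State roles: r0=no progress toward ff; r1=substring ff seen; r2=one trailing f
All strings over {e,f} containing the substring ff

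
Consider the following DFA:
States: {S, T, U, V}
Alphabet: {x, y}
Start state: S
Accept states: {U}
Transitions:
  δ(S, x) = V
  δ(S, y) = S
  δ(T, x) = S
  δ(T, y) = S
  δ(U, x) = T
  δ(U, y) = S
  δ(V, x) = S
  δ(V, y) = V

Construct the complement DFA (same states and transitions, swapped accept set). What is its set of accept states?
Complement accept states = All states \ Original accept states
= {S, T, U, V} \ {U}
{S, T, V}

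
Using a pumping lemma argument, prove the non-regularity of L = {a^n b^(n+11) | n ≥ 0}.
Assume L is regular with pumping length p. Idea: pumping the a-block breaks the fixed offset of 11.
Choose s = a^p b^(p+11) ∈ L. By the pumping lemma, s = xyz with |xy| ≤ p, |y| > 0, so y = a^k with k ≥ 1. Then xy²z = a^(p+k) b^(p+11). For this to be in L we would need p+11 = (p+k)+11, i.e. k = 0, contradicting k ≥ 1. So xy²z ∉ L.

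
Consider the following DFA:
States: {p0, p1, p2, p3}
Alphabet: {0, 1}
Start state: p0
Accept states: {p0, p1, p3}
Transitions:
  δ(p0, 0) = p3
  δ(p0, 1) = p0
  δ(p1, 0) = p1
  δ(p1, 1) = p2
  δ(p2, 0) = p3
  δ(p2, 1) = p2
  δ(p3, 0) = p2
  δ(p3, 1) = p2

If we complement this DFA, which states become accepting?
Complement accept states = All states \ Original accept states
= {p0, p1, p2, p3} \ {p0, p1, p3}
{p2}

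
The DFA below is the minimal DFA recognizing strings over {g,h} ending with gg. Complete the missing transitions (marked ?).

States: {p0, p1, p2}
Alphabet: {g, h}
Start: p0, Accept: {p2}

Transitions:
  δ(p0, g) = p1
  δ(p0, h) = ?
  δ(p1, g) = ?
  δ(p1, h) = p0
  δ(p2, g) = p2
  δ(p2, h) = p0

From the language and accept set, identify what each state tracks — p0: last symbol not g; p1: one trailing g; p2: two trailing g's.
Each missing δ(q, a) is the state matching the new tracked value after reading a.
δ(p0, h) = p0; δ(p1, g) = p2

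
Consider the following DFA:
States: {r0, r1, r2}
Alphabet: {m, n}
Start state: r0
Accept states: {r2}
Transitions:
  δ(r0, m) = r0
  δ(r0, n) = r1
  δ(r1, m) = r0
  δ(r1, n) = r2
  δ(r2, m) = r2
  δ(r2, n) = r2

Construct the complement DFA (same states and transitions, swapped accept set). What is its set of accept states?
Complement accept states = All states \ Original accept states
= {r0, r1, r2} \ {r2}
{r0, r1}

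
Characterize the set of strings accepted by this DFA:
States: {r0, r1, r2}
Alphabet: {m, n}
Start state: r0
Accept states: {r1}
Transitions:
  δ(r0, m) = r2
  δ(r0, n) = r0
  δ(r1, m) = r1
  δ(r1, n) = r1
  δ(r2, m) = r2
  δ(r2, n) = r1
Testing a few strings:
  'nmn' → accept
  'mmmm' → reject
  'mmn' → accept
  'nnnm' → reject
State roles: r0=no m seen yet; r1=substring mn seen; r2=seen a m, waiting for n
All strings over {m,n} containing the substring mn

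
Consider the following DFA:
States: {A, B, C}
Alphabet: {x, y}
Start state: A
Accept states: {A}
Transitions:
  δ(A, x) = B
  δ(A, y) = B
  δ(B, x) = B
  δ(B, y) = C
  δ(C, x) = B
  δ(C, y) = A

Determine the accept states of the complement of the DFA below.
Complement accept states = All states \ Original accept states
= {A, B, C} \ {A}
{B, C}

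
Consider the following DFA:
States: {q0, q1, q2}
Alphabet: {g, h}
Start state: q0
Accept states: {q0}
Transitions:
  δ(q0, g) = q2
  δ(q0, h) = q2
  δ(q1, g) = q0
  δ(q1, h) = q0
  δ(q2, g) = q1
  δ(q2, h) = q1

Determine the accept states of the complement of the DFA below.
Complement accept states = All states \ Original accept states
= {q0, q1, q2} \ {q0}
{q1, q2}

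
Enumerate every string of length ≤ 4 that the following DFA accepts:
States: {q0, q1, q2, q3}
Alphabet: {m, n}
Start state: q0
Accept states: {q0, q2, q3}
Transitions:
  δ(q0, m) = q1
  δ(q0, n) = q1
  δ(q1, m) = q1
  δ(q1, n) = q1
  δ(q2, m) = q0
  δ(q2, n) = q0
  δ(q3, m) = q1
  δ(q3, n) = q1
ε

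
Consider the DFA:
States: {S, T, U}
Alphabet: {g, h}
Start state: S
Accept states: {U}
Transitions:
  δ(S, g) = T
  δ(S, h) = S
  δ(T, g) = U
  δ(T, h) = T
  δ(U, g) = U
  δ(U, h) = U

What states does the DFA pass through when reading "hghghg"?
read 'h': S → S
  read 'g': S → T
  read 'h': T → T
  read 'g': T → U
  read 'h': U → U
  read 'g': U → U
S -> S -> T -> T -> U -> U -> U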